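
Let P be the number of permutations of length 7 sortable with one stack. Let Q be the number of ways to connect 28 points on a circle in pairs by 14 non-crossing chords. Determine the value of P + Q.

Stack-sortable permutations are exactly the 231-avoiding ones, counted by C_n; here n = 7. So P = C_7 = 429.
Pairing 28 circle points by 14 non-crossing chords gives C_14 matchings. So Q = C_14 = 2674440.
P + Q = 429 + 2674440 = 2674869.

2674869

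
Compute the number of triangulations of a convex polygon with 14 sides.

208012

The number of triangulations of a 14-gon is the Catalan number C_12 (index = sides − 2).
C_12 = C(24,12)/13 = 2704156/13 = 208012.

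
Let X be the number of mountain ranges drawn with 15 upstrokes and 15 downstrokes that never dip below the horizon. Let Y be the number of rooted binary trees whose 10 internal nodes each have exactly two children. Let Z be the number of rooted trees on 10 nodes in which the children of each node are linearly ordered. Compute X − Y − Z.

Paths of 15 up- and 15 down-steps that never dip below the axis are Dyck paths; their count is C_15. So X = C_15 = 9694845.
Full binary trees with n internal nodes are counted by C_n; here n = 10. So Y = C_10 = 16796.
Rooted ordered (plane) trees on m nodes have m−1 edges and are counted by C_{m−1}; m = 10 gives C_9. So Z = C_9 = 4862.
X − Y − Z = 9694845 − 16796 − 4862 = 9673187.

9673187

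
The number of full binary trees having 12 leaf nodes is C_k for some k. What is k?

Full binary trees with 12 leaves have 12−1 = 11 internal nodes, so there are C_11 of them.

11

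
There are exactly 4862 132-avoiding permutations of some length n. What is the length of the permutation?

9

Permutations of [n] avoiding a fixed length-3 pattern are counted by C_n; 4862 = C_9.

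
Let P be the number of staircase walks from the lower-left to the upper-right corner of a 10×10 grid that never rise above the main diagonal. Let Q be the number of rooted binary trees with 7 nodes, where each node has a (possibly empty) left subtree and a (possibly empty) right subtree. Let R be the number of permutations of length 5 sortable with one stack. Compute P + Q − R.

Monotone paths in an n×n grid that stay weakly below the diagonal are counted by C_n; here n = 10. So P = C_10 = 16796.
Rooted binary trees with 7 nodes (each child slot possibly empty) number C_7. So Q = C_7 = 429.
By Knuth's characterisation, the stack-sortable permutations of length 5 are the 231-avoiders, numbering C_5. So R = C_5 = 42.
P + Q − R = 16796 + 429 − 42 = 17183.

17183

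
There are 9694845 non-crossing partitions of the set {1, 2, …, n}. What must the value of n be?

Non-crossing partitions of [n] are counted by C_n; 9694845 = C_15.

15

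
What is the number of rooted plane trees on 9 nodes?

A rooted plane tree on 9 nodes has 8 edges, and such trees are counted by C_8.
C_8 = C_7 · 2(2·7+1)/(7+2) = 429 · 30/9 = 1430.

1430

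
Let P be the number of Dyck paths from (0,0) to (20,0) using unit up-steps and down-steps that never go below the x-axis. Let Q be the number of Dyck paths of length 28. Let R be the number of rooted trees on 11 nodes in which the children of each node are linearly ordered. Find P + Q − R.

A Dyck path with 10 up-steps and 10 down-steps has semilength 10, so there are C_10 of them. So P = C_10 = 16796.
Paths of 14 up- and 14 down-steps that never dip below the axis are Dyck paths; their count is C_14. So Q = C_14 = 2674440.
Rooted ordered (plane) trees on m nodes have m−1 edges and are counted by C_{m−1}; m = 11 gives C_10. So R = C_10 = 16796.
P + Q − R = 16796 + 2674440 − 16796 = 2674440.

2674440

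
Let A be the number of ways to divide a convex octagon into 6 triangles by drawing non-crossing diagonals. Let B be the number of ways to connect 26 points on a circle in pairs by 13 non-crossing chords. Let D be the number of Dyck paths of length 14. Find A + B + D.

A convex 8-gon is triangulated into 6 triangles, and the number of such triangulations is the Catalan number C_{8−2} = C_6. So A = C_6 = 132.
Pairing 26 circle points by 13 non-crossing chords gives C_13 matchings. So B = C_13 = 742900.
Paths of 7 up- and 7 down-steps that never dip below the axis are Dyck paths; their count is C_7. So D = C_7 = 429.
A + B + D = 132 + 742900 + 429 = 743461.

743461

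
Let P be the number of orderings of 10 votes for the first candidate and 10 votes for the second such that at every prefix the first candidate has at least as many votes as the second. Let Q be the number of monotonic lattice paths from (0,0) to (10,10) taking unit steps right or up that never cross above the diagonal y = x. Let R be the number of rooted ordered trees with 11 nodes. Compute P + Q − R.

16796

Ballot sequences with n votes each where one side never trails are Dyck words, counted by C_n; here n = 10. So P = C_10 = 16796.
Sub-diagonal monotone paths from (0,0) to (10,10) biject with Dyck paths of semilength 10, giving C_10. So Q = C_10 = 16796.
Rooted ordered (plane) trees on m nodes have m−1 edges and are counted by C_{m−1}; m = 11 gives C_10. So R = C_10 = 16796.
P + Q − R = 16796 + 16796 − 16796 = 16796.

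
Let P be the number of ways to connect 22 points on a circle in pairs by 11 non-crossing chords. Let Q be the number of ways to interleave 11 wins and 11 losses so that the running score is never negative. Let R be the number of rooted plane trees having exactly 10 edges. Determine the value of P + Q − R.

Pairing 22 circle points by 11 non-crossing chords gives C_11 matchings. So P = C_11 = 58786.
Ballot sequences with n votes each where one side never trails are Dyck words, counted by C_n; here n = 11. So Q = C_11 = 58786.
Rooted ordered trees with n edges are counted by C_n; here n = 10. So R = C_10 = 16796.
P + Q − R = 58786 + 58786 − 16796 = 100776.

100776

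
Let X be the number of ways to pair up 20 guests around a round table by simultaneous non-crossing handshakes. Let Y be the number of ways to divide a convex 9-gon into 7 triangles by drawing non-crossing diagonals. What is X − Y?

With 20 = 2·10 people, non-crossing handshake pairings are non-crossing perfect matchings on a circle, counted by C_10. So X = C_10 = 16796.
Triangulations of a convex m-gon are counted by C_{m−2}; with m = 9 this is C_7. So Y = C_7 = 429.
X − Y = 16796 − 429 = 16367.

16367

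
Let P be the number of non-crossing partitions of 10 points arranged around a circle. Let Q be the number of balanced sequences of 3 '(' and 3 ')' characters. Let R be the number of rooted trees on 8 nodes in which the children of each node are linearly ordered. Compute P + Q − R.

Non-crossing partitions of an n-element set are counted by C_n; here n = 10. So P = C_10 = 16796.
Balanced strings of n pairs of brackets are counted by C_n; here n = 3. So Q = C_3 = 5.
Rooted ordered (plane) trees on m nodes have m−1 edges and are counted by C_{m−1}; m = 8 gives C_7. So R = C_7 = 429.
P + Q − R = 16796 + 5 − 429 = 16372.

16372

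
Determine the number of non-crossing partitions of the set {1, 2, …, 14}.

2674440

The non-crossing partitions of [14] form a lattice of size C_14.
C_14 = C_13 · 2(2·13+1)/(13+2) = 742900 · 54/15 = 2674440.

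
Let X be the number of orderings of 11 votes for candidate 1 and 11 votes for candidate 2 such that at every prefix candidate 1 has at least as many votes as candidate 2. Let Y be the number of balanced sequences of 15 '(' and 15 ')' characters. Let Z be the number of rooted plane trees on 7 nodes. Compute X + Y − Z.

Ballot sequences with n votes each where one side never trails are Dyck words, counted by C_n; here n = 11. So X = C_11 = 58786.
A balanced arrangement of 15 bracket pairs is a Dyck word of semilength 15, so the count is C_15. So Y = C_15 = 9694845.
Rooted ordered (plane) trees on m nodes have m−1 edges and are counted by C_{m−1}; m = 7 gives C_6. So Z = C_6 = 132.
X + Y − Z = 58786 + 9694845 − 132 = 9753499.

9753499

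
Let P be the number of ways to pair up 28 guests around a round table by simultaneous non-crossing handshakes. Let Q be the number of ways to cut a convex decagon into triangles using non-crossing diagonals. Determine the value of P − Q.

2673010

Non-crossing handshake pairings of 2n people are counted by C_n; 28 people gives n = 14. So P = C_14 = 2674440.
Triangulations of a convex m-gon are counted by C_{m−2}; with m = 10 this is C_8. So Q = C_8 = 1430.
P − Q = 2674440 − 1430 = 2673010.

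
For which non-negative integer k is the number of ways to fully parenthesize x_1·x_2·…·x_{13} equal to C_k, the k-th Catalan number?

12

Bracketing 13 factors into binary products is counted by C_{13−1} = C_12.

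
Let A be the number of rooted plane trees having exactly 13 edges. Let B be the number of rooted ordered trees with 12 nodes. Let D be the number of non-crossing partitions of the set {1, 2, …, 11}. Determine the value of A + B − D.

A rooted plane tree with 13 edges has 14 nodes, and the count is C_13. So A = C_13 = 742900.
Rooted ordered (plane) trees on m nodes have m−1 edges and are counted by C_{m−1}; m = 12 gives C_11. So B = C_11 = 58786.
Non-crossing partitions of an n-element set are counted by C_n; here n = 11. So D = C_11 = 58786.
A + B − D = 742900 + 58786 − 58786 = 742900.

742900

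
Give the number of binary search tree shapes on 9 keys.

There are C_n binary search tree shapes on n keys; with n = 9 that is C_9.
C_9 = 4862.

4862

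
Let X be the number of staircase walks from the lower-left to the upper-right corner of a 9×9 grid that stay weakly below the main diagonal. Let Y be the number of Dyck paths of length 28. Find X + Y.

Monotone paths in an n×n grid that stay weakly below the diagonal are counted by C_n; here n = 9. So X = C_9 = 4862.
A Dyck path with 14 up-steps and 14 down-steps has semilength 14, so there are C_14 of them. So Y = C_14 = 2674440.
X + Y = 4862 + 2674440 = 2679302.

2679302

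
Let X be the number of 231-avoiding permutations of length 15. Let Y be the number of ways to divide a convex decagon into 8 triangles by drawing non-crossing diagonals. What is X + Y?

9696275

Permutations of [n] avoiding any single length-3 pattern are counted by C_n; here n = 15. So X = C_15 = 9694845.
A convex 10-gon is triangulated into 8 triangles, and the number of such triangulations is the Catalan number C_{10−2} = C_8. So Y = C_8 = 1430.
X + Y = 9694845 + 1430 = 9696275.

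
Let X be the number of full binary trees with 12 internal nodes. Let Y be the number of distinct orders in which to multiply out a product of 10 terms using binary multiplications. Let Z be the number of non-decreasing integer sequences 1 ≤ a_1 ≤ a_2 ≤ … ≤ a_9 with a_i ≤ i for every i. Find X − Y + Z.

208012

Full binary trees with n internal nodes are counted by C_n; here n = 12. So X = C_12 = 208012.
Bracketing 10 factors into binary products is counted by C_{10−1} = C_9. So Y = C_9 = 4862.
Weakly increasing sequences with a_i ≤ i biject with Dyck paths of semilength 9, so there are C_9. So Z = C_9 = 4862.
X − Y + Z = 208012 − 4862 + 4862 = 208012.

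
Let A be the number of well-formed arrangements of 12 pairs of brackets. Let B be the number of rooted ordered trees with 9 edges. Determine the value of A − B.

203150

With 12 pairs the number of balanced bracket strings is the Catalan number C_12. So A = C_12 = 208012.
Rooted ordered trees with n edges are counted by C_n; here n = 9. So B = C_9 = 4862.
A − B = 208012 − 4862 = 203150.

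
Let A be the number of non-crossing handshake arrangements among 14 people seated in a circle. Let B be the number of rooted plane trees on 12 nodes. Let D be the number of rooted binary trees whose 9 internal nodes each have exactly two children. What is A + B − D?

54353

With 14 = 2·7 people, non-crossing handshake pairings are non-crossing perfect matchings on a circle, counted by C_7. So A = C_7 = 429.
A rooted plane tree on 12 nodes has 11 edges, and such trees are counted by C_11. So B = C_11 = 58786.
Full binary trees with n internal nodes are counted by C_n; here n = 9. So D = C_9 = 4862.
A + B − D = 429 + 58786 − 4862 = 54353.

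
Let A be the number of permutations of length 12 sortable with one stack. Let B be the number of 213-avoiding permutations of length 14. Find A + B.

2882452

By Knuth's characterisation, the stack-sortable permutations of length 12 are the 231-avoiders, numbering C_12. So A = C_12 = 208012.
Permutations of [n] avoiding any single length-3 pattern are counted by C_n; here n = 14. So B = C_14 = 2674440.
A + B = 208012 + 2674440 = 2882452.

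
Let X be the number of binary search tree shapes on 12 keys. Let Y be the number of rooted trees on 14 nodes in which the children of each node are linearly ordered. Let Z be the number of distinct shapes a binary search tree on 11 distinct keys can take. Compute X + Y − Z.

892126

There are C_n binary search tree shapes on n keys; with n = 12 that is C_12. So X = C_12 = 208012.
A rooted plane tree on 14 nodes has 13 edges, and such trees are counted by C_13. So Y = C_13 = 742900.
Binary trees (left/right distinguished) on n nodes are counted by C_n; here n = 11. So Z = C_11 = 58786.
X + Y − Z = 208012 + 742900 − 58786 = 892126.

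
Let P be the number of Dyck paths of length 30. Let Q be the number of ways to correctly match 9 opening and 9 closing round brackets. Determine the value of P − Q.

9689983

Dyck paths of semilength n (length 2n) are counted by C_n; here n = 15. So P = C_15 = 9694845.
With 9 pairs the number of balanced bracket strings is the Catalan number C_9. So Q = C_9 = 4862.
P − Q = 9694845 − 4862 = 9689983.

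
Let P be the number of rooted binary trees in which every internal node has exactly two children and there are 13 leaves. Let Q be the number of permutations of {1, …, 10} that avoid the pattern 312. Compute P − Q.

A full binary tree with L leaves has L−1 internal nodes and is counted by C_{L−1}; L = 13 gives C_12. So P = C_12 = 208012.
For any fixed pattern of length 3, the pattern-avoiding permutations of [10] number C_10. So Q = C_10 = 16796.
P − Q = 208012 − 16796 = 191216.

191216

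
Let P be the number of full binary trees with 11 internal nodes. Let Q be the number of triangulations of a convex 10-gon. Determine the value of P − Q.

57356

The number of full binary trees on 11 internal nodes is the Catalan number C_11. So P = C_11 = 58786.
A convex 10-gon is triangulated into 8 triangles, and the number of such triangulations is the Catalan number C_{10−2} = C_8. So Q = C_8 = 1430.
P − Q = 58786 − 1430 = 57356.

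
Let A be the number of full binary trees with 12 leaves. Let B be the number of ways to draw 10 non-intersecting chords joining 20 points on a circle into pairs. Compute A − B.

Full binary trees with 12 leaves have 12−1 = 11 internal nodes, so there are C_11 of them. So A = C_11 = 58786.
Pairing 20 circle points by 10 non-crossing chords gives C_10 matchings. So B = C_10 = 16796.
A − B = 58786 − 16796 = 41990.

41990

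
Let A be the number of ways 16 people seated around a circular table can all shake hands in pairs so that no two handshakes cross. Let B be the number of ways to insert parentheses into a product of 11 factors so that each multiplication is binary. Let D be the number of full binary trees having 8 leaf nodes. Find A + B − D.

Non-crossing handshake pairings of 2n people are counted by C_n; 16 people gives n = 8. So A = C_8 = 1430.
Parenthesizations of m factors correspond to full binary trees with m leaves, counted by C_{m−1}; m = 11 gives C_10. So B = C_10 = 16796.
Full binary trees with 8 leaves have 8−1 = 7 internal nodes, so there are C_7 of them. So D = C_7 = 429.
A + B − D = 1430 + 16796 − 429 = 17797.

17797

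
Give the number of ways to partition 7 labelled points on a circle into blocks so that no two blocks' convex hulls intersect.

429

The non-crossing partitions of [7] form a lattice of size C_7.
C_7 = C(14,7)/8 = 3432/8 = 429.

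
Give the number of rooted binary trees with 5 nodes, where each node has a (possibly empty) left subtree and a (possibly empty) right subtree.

Rooted binary trees with 5 nodes (each child slot possibly empty) number C_5.
C_5 = C(10,5)/6 = 252/6 = 42.

42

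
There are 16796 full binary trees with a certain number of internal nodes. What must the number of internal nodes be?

10

Full binary trees with n internal nodes are counted by C_n. The Catalan number equal to 16796 is C_10.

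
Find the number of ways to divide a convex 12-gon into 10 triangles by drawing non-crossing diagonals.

Triangulations of a convex m-gon are counted by C_{m−2}; with m = 12 this is C_10.
C_10 = C(20,10)/11 = 184756/11 = 16796.

16796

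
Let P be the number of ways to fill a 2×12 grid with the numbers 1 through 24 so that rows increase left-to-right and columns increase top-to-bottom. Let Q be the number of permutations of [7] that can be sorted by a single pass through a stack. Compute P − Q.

Standard Young tableaux of shape 2×n are counted by C_n; here n = 12. So P = C_12 = 208012.
By Knuth's characterisation, the stack-sortable permutations of length 7 are the 231-avoiders, numbering C_7. So Q = C_7 = 429.
P − Q = 208012 − 429 = 207583.

207583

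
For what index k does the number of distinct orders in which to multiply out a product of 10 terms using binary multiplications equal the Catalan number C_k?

Ways to associate a product of 10 factors correspond to binary trees on 10 leaves, so the count is C_9.

9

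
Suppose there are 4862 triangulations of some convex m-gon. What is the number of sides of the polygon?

11

Triangulations of a convex m-gon are counted by C_{m−2}, and C_9 = 4862.
So m − 2 = 9, giving m = 11 sides.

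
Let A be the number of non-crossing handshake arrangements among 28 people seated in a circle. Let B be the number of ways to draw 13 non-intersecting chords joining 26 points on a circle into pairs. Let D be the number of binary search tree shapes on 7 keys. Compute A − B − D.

1931111

With 28 = 2·14 people, non-crossing handshake pairings are non-crossing perfect matchings on a circle, counted by C_14. So A = C_14 = 2674440.
Pairing 26 circle points by 13 non-crossing chords gives C_13 matchings. So B = C_13 = 742900.
Rooted binary trees with 7 nodes (each child slot possibly empty) number C_7. So D = C_7 = 429.
A − B − D = 2674440 − 742900 − 429 = 1931111.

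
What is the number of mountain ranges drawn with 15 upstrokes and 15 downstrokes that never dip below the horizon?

A Dyck path with 15 up-steps and 15 down-steps has semilength 15, so there are C_15 of them.
C_15 = C(30,15)/16 = 155117520/16 = 9694845.

9694845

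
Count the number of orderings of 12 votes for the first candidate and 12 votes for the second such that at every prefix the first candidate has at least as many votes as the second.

208012

Ballot sequences with n votes each where one side never trails are Dyck words, counted by C_n; here n = 12.
C_12 = C_11 · 2(2·11+1)/(11+2) = 58786 · 46/13 = 208012.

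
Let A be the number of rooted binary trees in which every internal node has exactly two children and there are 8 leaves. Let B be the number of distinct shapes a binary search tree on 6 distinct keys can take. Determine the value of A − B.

Full binary trees with 8 leaves have 8−1 = 7 internal nodes, so there are C_7 of them. So A = C_7 = 429.
Binary trees (left/right distinguished) on n nodes are counted by C_n; here n = 6. So B = C_6 = 132.
A − B = 429 − 132 = 297.

297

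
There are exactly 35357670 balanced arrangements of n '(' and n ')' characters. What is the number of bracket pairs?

Balanced strings of n bracket-pairs are counted by C_n. Since C_16 = 35357670, the index is 16.

16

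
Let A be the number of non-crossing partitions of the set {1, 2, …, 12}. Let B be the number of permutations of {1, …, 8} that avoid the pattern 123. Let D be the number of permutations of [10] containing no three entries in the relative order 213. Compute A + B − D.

192646

Non-crossing partitions of an n-element set are counted by C_n; here n = 12. So A = C_12 = 208012.
For any fixed pattern of length 3, the pattern-avoiding permutations of [8] number C_8. So B = C_8 = 1430.
Permutations of [n] avoiding any single length-3 pattern are counted by C_n; here n = 10. So D = C_10 = 16796.
A + B − D = 208012 + 1430 − 16796 = 192646.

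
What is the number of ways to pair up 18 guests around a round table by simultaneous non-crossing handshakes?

4862

With 18 = 2·9 people, non-crossing handshake pairings are non-crossing perfect matchings on a circle, counted by C_9.
C_9 = C(18,9)/10 = 48620/10 = 4862.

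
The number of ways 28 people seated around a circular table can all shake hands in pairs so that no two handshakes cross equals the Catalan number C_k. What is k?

14

Non-crossing handshake pairings of 2n people are counted by C_n; 28 people gives n = 14.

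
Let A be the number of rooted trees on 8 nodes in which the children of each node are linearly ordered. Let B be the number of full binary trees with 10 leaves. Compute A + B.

5291

A rooted plane tree on 8 nodes has 7 edges, and such trees are counted by C_7. So A = C_7 = 429.
Full binary trees with 10 leaves have 10−1 = 9 internal nodes, so there are C_9 of them. So B = C_9 = 4862.
A + B = 429 + 4862 = 5291.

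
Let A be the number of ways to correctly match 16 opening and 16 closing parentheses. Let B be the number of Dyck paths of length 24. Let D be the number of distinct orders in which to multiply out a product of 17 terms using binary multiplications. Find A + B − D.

Balanced strings of n pairs of brackets are counted by C_n; here n = 16. So A = C_16 = 35357670.
Dyck paths of semilength n (length 2n) are counted by C_n; here n = 12. So B = C_12 = 208012.
Bracketing 17 factors into binary products is counted by C_{17−1} = C_16. So D = C_16 = 35357670.
A + B − D = 35357670 + 208012 − 35357670 = 208012.

208012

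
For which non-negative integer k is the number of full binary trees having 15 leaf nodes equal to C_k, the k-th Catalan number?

14

Full binary trees with 15 leaves have 15−1 = 14 internal nodes, so there are C_14 of them.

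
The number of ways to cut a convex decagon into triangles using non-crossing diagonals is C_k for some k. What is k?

A convex 10-gon is triangulated into 8 triangles, and the number of such triangulations is the Catalan number C_{10−2} = C_8.

8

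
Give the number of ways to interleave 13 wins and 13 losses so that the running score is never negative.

Reading a vote for the leader as '(' and for the other as ')' turns such a sequence into a balanced string of 13 pairs, so the count is C_13.
C_13 = 742900.

742900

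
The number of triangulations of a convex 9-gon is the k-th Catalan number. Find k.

A convex 9-gon is triangulated into 7 triangles, and the number of such triangulations is the Catalan number C_{9−2} = C_7.

7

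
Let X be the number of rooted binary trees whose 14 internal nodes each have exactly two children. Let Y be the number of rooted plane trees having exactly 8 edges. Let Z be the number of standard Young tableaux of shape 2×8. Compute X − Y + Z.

2674440

The number of full binary trees on 14 internal nodes is the Catalan number C_14. So X = C_14 = 2674440.
Rooted ordered trees with n edges are counted by C_n; here n = 8. So Y = C_8 = 1430.
By the hook-length formula (or a Dyck-path bijection), SYT of shape 2×8 number C_8. So Z = C_8 = 1430.
X − Y + Z = 2674440 − 1430 + 1430 = 2674440.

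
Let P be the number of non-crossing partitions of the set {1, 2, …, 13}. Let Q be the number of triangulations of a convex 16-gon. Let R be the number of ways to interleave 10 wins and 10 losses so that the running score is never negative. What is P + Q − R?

3400544

Non-crossing partitions of an n-element set are counted by C_n; here n = 13. So P = C_13 = 742900.
The number of triangulations of a 16-gon is the Catalan number C_14 (index = sides − 2). So Q = C_14 = 2674440.
Reading a vote for the leader as '(' and for the other as ')' turns such a sequence into a balanced string of 10 pairs, so the count is C_10. So R = C_10 = 16796.
P + Q − R = 742900 + 2674440 − 16796 = 3400544.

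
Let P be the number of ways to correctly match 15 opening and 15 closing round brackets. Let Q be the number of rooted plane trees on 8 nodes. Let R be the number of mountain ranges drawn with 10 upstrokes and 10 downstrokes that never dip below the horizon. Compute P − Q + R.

A balanced arrangement of 15 bracket pairs is a Dyck word of semilength 15, so the count is C_15. So P = C_15 = 9694845.
A rooted plane tree on 8 nodes has 7 edges, and such trees are counted by C_7. So Q = C_7 = 429.
Paths of 10 up- and 10 down-steps that never dip below the axis are Dyck paths; their count is C_10. So R = C_10 = 16796.
P − Q + R = 9694845 − 429 + 16796 = 9711212.

9711212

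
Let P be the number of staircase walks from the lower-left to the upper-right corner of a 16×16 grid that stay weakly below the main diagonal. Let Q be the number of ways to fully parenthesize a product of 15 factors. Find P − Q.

32683230

Monotone paths in an n×n grid that stay weakly below the diagonal are counted by C_n; here n = 16. So P = C_16 = 35357670.
Parenthesizations of m factors correspond to full binary trees with m leaves, counted by C_{m−1}; m = 15 gives C_14. So Q = C_14 = 2674440.
P − Q = 35357670 − 2674440 = 32683230.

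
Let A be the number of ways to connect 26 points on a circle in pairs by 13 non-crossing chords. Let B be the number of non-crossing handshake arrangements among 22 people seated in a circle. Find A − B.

684114

Pairing 26 circle points by 13 non-crossing chords gives C_13 matchings. So A = C_13 = 742900.
Non-crossing handshake pairings of 2n people are counted by C_n; 22 people gives n = 11. So B = C_11 = 58786.
A − B = 742900 − 58786 = 684114.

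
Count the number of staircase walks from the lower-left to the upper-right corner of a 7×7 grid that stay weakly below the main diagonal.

Monotone paths in an n×n grid that stay weakly below the diagonal are counted by C_n; here n = 7.
C_7 = C_6 · 2(2·6+1)/(6+2) = 132 · 26/8 = 429.

429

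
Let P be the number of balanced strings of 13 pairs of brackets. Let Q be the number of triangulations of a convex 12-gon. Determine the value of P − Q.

With 13 pairs the number of balanced bracket strings is the Catalan number C_13. So P = C_13 = 742900.
A convex 12-gon is triangulated into 10 triangles, and the number of such triangulations is the Catalan number C_{12−2} = C_10. So Q = C_10 = 16796.
P − Q = 742900 − 16796 = 726104.

726104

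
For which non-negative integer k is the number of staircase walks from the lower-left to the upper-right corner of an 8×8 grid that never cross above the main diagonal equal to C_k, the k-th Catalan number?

Monotone paths in an n×n grid that stay weakly below the diagonal are counted by C_n; here n = 8.

8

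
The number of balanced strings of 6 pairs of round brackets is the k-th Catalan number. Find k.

A balanced arrangement of 6 bracket pairs is a Dyck word of semilength 6, so the count is C_6.

6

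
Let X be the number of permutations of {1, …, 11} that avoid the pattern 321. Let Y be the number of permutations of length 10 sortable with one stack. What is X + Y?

75582

Permutations of [n] avoiding any single length-3 pattern are counted by C_n; here n = 11. So X = C_11 = 58786.
Stack-sortable permutations are exactly the 231-avoiding ones, counted by C_n; here n = 10. So Y = C_10 = 16796.
X + Y = 58786 + 16796 = 75582.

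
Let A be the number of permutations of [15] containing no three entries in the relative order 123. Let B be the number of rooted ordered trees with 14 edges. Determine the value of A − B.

For any fixed pattern of length 3, the pattern-avoiding permutations of [15] number C_15. So A = C_15 = 9694845.
Rooted ordered trees with n edges are counted by C_n; here n = 14. So B = C_14 = 2674440.
A − B = 9694845 − 2674440 = 7020405.

7020405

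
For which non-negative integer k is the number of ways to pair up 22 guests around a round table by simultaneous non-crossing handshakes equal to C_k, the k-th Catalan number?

11

Non-crossing handshake pairings of 2n people are counted by C_n; 22 people gives n = 11.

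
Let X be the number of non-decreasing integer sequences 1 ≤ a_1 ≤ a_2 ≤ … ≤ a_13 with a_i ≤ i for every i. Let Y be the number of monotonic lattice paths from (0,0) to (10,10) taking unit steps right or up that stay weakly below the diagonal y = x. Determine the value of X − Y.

726104

Such sub-staircase sequences of length n are counted by C_n; here n = 13. So X = C_13 = 742900.
Monotone paths in an n×n grid that stay weakly below the diagonal are counted by C_n; here n = 10. So Y = C_10 = 16796.
X − Y = 742900 − 16796 = 726104.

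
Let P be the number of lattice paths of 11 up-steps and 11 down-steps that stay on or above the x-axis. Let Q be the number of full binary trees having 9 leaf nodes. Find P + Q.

Paths of 11 up- and 11 down-steps that never dip below the axis are Dyck paths; their count is C_11. So P = C_11 = 58786.
Full binary trees with 9 leaves have 9−1 = 8 internal nodes, so there are C_8 of them. So Q = C_8 = 1430.
P + Q = 58786 + 1430 = 60216.

60216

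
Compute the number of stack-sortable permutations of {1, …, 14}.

By Knuth's characterisation, the stack-sortable permutations of length 14 are the 231-avoiders, numbering C_14.
C_14 = C(28,14)/15 = 40116600/15 = 2674440.

2674440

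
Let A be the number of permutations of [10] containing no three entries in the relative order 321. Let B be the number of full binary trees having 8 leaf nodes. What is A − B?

Permutations of [n] avoiding any single length-3 pattern are counted by C_n; here n = 10. So A = C_10 = 16796.
Full binary trees with 8 leaves have 8−1 = 7 internal nodes, so there are C_7 of them. So B = C_7 = 429.
A − B = 16796 − 429 = 16367.

16367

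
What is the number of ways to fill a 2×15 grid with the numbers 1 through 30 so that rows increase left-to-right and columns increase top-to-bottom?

9694845

Standard Young tableaux of shape 2×n are counted by C_n; here n = 15.
C_15 = C(30,15)/16 = 155117520/16 = 9694845.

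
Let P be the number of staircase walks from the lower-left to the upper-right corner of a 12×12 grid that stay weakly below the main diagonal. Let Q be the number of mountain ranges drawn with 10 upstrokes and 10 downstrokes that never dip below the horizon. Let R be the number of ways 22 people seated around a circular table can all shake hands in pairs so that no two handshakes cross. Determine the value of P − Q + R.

250002

Monotone paths in an n×n grid that stay weakly below the diagonal are counted by C_n; here n = 12. So P = C_12 = 208012.
A Dyck path with 10 up-steps and 10 down-steps has semilength 10, so there are C_10 of them. So Q = C_10 = 16796.
Non-crossing handshake pairings of 2n people are counted by C_n; 22 people gives n = 11. So R = C_11 = 58786.
P − Q + R = 208012 − 16796 + 58786 = 250002.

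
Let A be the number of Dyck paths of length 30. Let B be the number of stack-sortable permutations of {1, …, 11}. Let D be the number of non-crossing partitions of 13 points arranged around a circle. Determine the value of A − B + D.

10378959

A Dyck path with 15 up-steps and 15 down-steps has semilength 15, so there are C_15 of them. So A = C_15 = 9694845.
By Knuth's characterisation, the stack-sortable permutations of length 11 are the 231-avoiders, numbering C_11. So B = C_11 = 58786.
The non-crossing partitions of [13] form a lattice of size C_13. So D = C_13 = 742900.
A − B + D = 9694845 − 58786 + 742900 = 10378959.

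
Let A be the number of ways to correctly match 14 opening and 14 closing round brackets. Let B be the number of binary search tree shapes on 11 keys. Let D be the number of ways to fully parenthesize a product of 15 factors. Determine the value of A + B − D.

58786

Balanced strings of n pairs of brackets are counted by C_n; here n = 14. So A = C_14 = 2674440.
There are C_n binary search tree shapes on n keys; with n = 11 that is C_11. So B = C_11 = 58786.
Parenthesizations of m factors correspond to full binary trees with m leaves, counted by C_{m−1}; m = 15 gives C_14. So D = C_14 = 2674440.
A + B − D = 2674440 + 58786 − 2674440 = 58786.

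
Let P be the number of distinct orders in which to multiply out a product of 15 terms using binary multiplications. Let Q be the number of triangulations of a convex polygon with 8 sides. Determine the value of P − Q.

Parenthesizations of m factors correspond to full binary trees with m leaves, counted by C_{m−1}; m = 15 gives C_14. So P = C_14 = 2674440.
Triangulations of a convex m-gon are counted by C_{m−2}; with m = 8 this is C_6. So Q = C_6 = 132.
P − Q = 2674440 − 132 = 2674308.

2674308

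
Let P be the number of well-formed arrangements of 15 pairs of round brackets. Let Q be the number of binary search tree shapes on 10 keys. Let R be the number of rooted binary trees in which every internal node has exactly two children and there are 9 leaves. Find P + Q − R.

With 15 pairs the number of balanced bracket strings is the Catalan number C_15. So P = C_15 = 9694845.
Binary trees (left/right distinguished) on n nodes are counted by C_n; here n = 10. So Q = C_10 = 16796.
Full binary trees with 9 leaves have 9−1 = 8 internal nodes, so there are C_8 of them. So R = C_8 = 1430.
P + Q − R = 9694845 + 16796 − 1430 = 9710211.

9710211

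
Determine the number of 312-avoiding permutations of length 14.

2674440

Permutations of [n] avoiding any single length-3 pattern are counted by C_n; here n = 14.
C_14 = C(28,14)/15 = 40116600/15 = 2674440.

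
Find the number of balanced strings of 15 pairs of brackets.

9694845

With 15 pairs the number of balanced bracket strings is the Catalan number C_15.
C_15 = 9694845.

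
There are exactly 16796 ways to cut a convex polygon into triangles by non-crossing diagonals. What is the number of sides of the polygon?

12

Triangulations of a convex m-gon are counted by C_{m−2}. Since C_10 = 16796, the index is 10.
So m − 2 = 10, giving m = 12 sides.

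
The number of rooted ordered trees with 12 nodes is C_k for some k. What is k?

Rooted ordered (plane) trees on m nodes have m−1 edges and are counted by C_{m−1}; m = 12 gives C_11.

11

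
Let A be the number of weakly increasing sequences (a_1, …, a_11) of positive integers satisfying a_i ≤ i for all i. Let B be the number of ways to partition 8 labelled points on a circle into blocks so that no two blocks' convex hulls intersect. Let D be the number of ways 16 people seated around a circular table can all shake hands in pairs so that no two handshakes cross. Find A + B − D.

Weakly increasing sequences with a_i ≤ i biject with Dyck paths of semilength 11, so there are C_11. So A = C_11 = 58786.
Non-crossing partitions of an n-element set are counted by C_n; here n = 8. So B = C_8 = 1430.
With 16 = 2·8 people, non-crossing handshake pairings are non-crossing perfect matchings on a circle, counted by C_8. So D = C_8 = 1430.
A + B − D = 58786 + 1430 − 1430 = 58786.

58786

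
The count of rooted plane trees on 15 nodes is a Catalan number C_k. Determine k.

14

A rooted plane tree on 15 nodes has 14 edges, and such trees are counted by C_14.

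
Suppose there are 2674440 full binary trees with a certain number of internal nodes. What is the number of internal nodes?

14

Full binary trees with n internal nodes are counted by C_n. The Catalan number equal to 2674440 is C_14.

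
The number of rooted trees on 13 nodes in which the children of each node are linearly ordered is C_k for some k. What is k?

12

Rooted ordered (plane) trees on m nodes have m−1 edges and are counted by C_{m−1}; m = 13 gives C_12.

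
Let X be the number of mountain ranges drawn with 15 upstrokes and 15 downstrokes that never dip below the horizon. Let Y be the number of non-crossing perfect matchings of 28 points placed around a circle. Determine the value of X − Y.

A Dyck path with 15 up-steps and 15 down-steps has semilength 15, so there are C_15 of them. So X = C_15 = 9694845.
Pairing 28 circle points by 14 non-crossing chords gives C_14 matchings. So Y = C_14 = 2674440.
X − Y = 9694845 − 2674440 = 7020405.

7020405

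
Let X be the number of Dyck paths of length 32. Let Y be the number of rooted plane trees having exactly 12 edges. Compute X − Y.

Paths of 16 up- and 16 down-steps that never dip below the axis are Dyck paths; their count is C_16. So X = C_16 = 35357670.
Rooted ordered trees with n edges are counted by C_n; here n = 12. So Y = C_12 = 208012.
X − Y = 35357670 − 208012 = 35149658.

35149658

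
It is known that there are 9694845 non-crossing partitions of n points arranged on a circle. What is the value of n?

Non-crossing partitions of [n] are counted by C_n; 9694845 = C_15.

15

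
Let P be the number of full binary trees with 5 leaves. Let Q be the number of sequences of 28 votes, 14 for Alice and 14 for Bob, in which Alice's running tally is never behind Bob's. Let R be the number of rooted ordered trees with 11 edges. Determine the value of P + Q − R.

2615668

A full binary tree with L leaves has L−1 internal nodes and is counted by C_{L−1}; L = 5 gives C_4. So P = C_4 = 14.
Reading a vote for the leader as '(' and for the other as ')' turns such a sequence into a balanced string of 14 pairs, so the count is C_14. So Q = C_14 = 2674440.
A rooted plane tree with 11 edges has 12 nodes, and the count is C_11. So R = C_11 = 58786.
P + Q − R = 14 + 2674440 − 58786 = 2615668.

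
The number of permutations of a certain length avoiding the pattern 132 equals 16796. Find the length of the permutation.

10

Permutations of [n] avoiding a fixed length-3 pattern are counted by C_n. Since C_10 = 16796, the index is 10.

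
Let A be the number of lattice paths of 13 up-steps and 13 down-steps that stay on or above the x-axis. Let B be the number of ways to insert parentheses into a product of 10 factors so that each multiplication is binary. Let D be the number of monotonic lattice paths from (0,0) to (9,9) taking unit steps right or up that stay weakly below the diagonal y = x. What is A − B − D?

733176

Paths of 13 up- and 13 down-steps that never dip below the axis are Dyck paths; their count is C_13. So A = C_13 = 742900.
Parenthesizations of m factors correspond to full binary trees with m leaves, counted by C_{m−1}; m = 10 gives C_9. So B = C_9 = 4862.
Monotone paths in an n×n grid that stay weakly below the diagonal are counted by C_n; here n = 9. So D = C_9 = 4862.
A − B − D = 742900 − 4862 − 4862 = 733176.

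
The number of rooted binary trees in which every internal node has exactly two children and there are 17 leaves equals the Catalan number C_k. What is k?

16

Full binary trees with 17 leaves have 17−1 = 16 internal nodes, so there are C_16 of them.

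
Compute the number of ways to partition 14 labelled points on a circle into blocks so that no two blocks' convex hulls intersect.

The non-crossing partitions of [14] form a lattice of size C_14.
C_14 = 2674440.

2674440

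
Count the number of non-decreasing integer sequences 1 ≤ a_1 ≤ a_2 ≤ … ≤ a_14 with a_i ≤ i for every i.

Such sub-staircase sequences of length n are counted by C_n; here n = 14.
C_14 = C(28,14)/15 = 40116600/15 = 2674440.

2674440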